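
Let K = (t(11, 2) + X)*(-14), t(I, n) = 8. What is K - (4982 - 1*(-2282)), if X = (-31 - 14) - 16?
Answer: -6522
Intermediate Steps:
X = -61 (X = -45 - 16 = -61)
K = 742 (K = (8 - 61)*(-14) = -53*(-14) = 742)
K - (4982 - 1*(-2282)) = 742 - (4982 - 1*(-2282)) = 742 - (4982 + 2282) = 742 - 1*7264 = 742 - 7264 = -6522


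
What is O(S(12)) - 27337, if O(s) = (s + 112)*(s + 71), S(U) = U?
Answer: -17045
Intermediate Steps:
O(s) = (71 + s)*(112 + s) (O(s) = (112 + s)*(71 + s) = (71 + s)*(112 + s))
O(S(12)) - 27337 = (7952 + 12**2 + 183*12) - 27337 = (7952 + 144 + 2196) - 27337 = 10292 - 27337 = -17045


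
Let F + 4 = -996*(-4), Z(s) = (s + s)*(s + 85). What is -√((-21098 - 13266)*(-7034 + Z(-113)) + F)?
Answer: -2*√6066241 ≈ -4925.9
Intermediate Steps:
Z(s) = 2*s*(85 + s) (Z(s) = (2*s)*(85 + s) = 2*s*(85 + s))
F = 3980 (F = -4 - 996*(-4) = -4 + 3984 = 3980)
-√((-21098 - 13266)*(-7034 + Z(-113)) + F) = -√((-21098 - 13266)*(-7034 + 2*(-113)*(85 - 113)) + 3980) = -√(-34364*(-7034 + 2*(-113)*(-28)) + 3980) = -√(-34364*(-7034 + 6328) + 3980) = -√(-34364*(-706) + 3980) = -√(24260984 + 3980) = -√24264964 = -2*√6066241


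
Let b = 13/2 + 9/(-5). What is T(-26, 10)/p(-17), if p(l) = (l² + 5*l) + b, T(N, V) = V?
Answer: 100/2087 ≈ 0.047916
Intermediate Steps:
b = 47/10 (b = 13*(½) + 9*(-⅕) = 13/2 - 9/5 = 47/10 ≈ 4.7000)
p(l) = 47/10 + l² + 5*l (p(l) = (l² + 5*l) + 47/10 = 47/10 + l² + 5*l)
T(-26, 10)/p(-17) = 10/(47/10 + (-17)² + 5*(-17)) = 10/(47/10 + 289 - 85) = 10/(2087/10) = 10*(10/2087) = 100/2087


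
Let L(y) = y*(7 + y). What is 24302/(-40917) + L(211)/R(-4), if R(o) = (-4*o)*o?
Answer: -941827747/1309344 ≈ -719.31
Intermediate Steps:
R(o) = -4*o²
24302/(-40917) + L(211)/R(-4) = 24302/(-40917) + (211*(7 + 211))/((-4*(-4)²)) = 24302*(-1/40917) + (211*218)/((-4*16)) = -24302/40917 + 45998/(-64) = -24302/40917 + 45998*(-1/64) = -24302/40917 - 22999/32 = -941827747/1309344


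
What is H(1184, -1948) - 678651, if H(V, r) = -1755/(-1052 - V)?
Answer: -116727837/172 ≈ -6.7865e+5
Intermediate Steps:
H(1184, -1948) - 678651 = 1755/(1052 + 1184) - 678651 = 1755/2236 - 678651 = 1755*(1/2236) - 678651 = 135/172 - 678651 = -116727837/172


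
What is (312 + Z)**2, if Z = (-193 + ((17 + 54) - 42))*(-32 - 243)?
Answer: 2062249744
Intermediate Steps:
Z = 45100 (Z = (-193 + (71 - 42))*(-275) = (-193 + 29)*(-275) = -164*(-275) = 45100)
(312 + Z)**2 = (312 + 45100)**2 = 45412**2 = 2062249744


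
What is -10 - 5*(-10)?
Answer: 40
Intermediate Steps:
-10 - 5*(-10) = -10 + 50 = 40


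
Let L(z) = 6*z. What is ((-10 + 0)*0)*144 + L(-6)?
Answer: -36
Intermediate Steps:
((-10 + 0)*0)*144 + L(-6) = ((-10 + 0)*0)*144 + 6*(-6) = -10*0*144 - 36 = 0*144 - 36 = 0 - 36 = -36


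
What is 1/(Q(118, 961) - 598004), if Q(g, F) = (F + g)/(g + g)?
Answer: -236/141127865 ≈ -1.6722e-6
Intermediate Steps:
Q(g, F) = (F + g)/(2*g) (Q(g, F) = (F + g)/((2*g)) = (F + g)*(1/(2*g)) = (F + g)/(2*g))
1/(Q(118, 961) - 598004) = 1/((½)*(961 + 118)/118 - 598004) = 1/((½)*(1/118)*1079 - 598004) = 1/(1079/236 - 598004) = 1/(-141127865/236) = -236/141127865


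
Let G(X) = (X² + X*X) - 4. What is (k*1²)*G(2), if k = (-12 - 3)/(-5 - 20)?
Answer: 12/5 ≈ 2.4000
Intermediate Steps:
G(X) = -4 + 2*X² (G(X) = (X² + X²) - 4 = 2*X² - 4 = -4 + 2*X²)
k = ⅗ (k = -15/(-25) = -15*(-1/25) = ⅗ ≈ 0.60000)
(k*1²)*G(2) = ((⅗)*1²)*(-4 + 2*2²) = ((⅗)*1)*(-4 + 2*4) = 3*(-4 + 8)/5 = (⅗)*4 = 12/5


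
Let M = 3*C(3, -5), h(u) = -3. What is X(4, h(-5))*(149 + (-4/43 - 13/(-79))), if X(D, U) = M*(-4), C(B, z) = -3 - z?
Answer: -12153504/3397 ≈ -3577.7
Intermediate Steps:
M = 6 (M = 3*(-3 - 1*(-5)) = 3*(-3 + 5) = 3*2 = 6)
X(D, U) = -24 (X(D, U) = 6*(-4) = -24)
X(4, h(-5))*(149 + (-4/43 - 13/(-79))) = -24*(149 + (-4/43 - 13/(-79))) = -24*(149 + (-4*1/43 - 13*(-1/79))) = -24*(149 + (-4/43 + 13/79)) = -24*(149 + 243/3397) = -24*506396/3397 = -12153504/3397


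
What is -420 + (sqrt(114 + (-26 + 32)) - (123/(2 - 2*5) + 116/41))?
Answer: -133645/328 + 2*sqrt(30) ≈ -396.50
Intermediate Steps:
-420 + (sqrt(114 + (-26 + 32)) - (123/(2 - 2*5) + 116/41)) = -420 + (sqrt(114 + 6) - (123/(2 - 10) + 116*(1/41))) = -420 + (sqrt(120) - (123/(-8) + 116/41)) = -420 + (2*sqrt(30) - (123*(-1/8) + 116/41)) = -420 + (2*sqrt(30) - (-123/8 + 116/41)) = -420 + (2*sqrt(30) - 1*(-4115/328)) = -420 + (2*sqrt(30) + 4115/328) = -420 + (4115/328 + 2*sqrt(30)) = -133645/328 + 2*sqrt(30)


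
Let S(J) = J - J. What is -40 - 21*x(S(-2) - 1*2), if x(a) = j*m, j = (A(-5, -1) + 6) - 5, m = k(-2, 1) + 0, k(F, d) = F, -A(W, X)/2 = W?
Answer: 422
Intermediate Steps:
S(J) = 0
A(W, X) = -2*W
m = -2 (m = -2 + 0 = -2)
j = 11 (j = (-2*(-5) + 6) - 5 = (10 + 6) - 5 = 16 - 5 = 11)
x(a) = -22 (x(a) = 11*(-2) = -22)
-40 - 21*x(S(-2) - 1*2) = -40 - 21*(-22) = -40 + 462 = 422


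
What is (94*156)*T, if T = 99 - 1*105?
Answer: -87984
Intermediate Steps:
T = -6 (T = 99 - 105 = -6)
(94*156)*T = (94*156)*(-6) = 14664*(-6) = -87984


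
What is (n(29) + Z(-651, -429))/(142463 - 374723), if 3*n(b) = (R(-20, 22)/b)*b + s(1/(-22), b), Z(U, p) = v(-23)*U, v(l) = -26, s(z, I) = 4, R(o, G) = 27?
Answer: -50809/696780 ≈ -0.072920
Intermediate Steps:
Z(U, p) = -26*U
n(b) = 31/3 (n(b) = ((27/b)*b + 4)/3 = (27 + 4)/3 = (1/3)*31 = 31/3)
(n(29) + Z(-651, -429))/(142463 - 374723) = (31/3 - 26*(-651))/(142463 - 374723) = (31/3 + 16926)/(-232260) = (50809/3)*(-1/232260) = -50809/696780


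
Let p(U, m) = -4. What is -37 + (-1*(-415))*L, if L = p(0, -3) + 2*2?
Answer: -37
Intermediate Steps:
L = 0 (L = -4 + 2*2 = -4 + 4 = 0)
-37 + (-1*(-415))*L = -37 - 1*(-415)*0 = -37 + 415*0 = -37 + 0 = -37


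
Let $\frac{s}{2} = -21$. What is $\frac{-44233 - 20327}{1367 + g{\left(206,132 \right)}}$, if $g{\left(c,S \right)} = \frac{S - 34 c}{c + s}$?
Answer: $- \frac{2646960}{54329} \approx -48.721$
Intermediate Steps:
$s = -42$ ($s = 2 \left(-21\right) = -42$)
$g{\left(c,S \right)} = \frac{S - 34 c}{-42 + c}$ ($g{\left(c,S \right)} = \frac{S - 34 c}{c - 42} = \frac{S - 34 c}{-42 + c}$)
$\frac{-44233 - 20327}{1367 + g{\left(206,132 \right)}} = \frac{-44233 - 20327}{1367 + \frac{132 - 7004}{-42 + 206}} = - \frac{64560}{1367 + \frac{132 - 7004}{164}} = - \frac{64560}{1367 + \frac{1}{164} \left(-6872\right)} = - \frac{64560}{1367 - \frac{1718}{41}} = - \frac{64560}{\frac{54329}{41}} = \left(-64560\right) \frac{41}{54329} = - \frac{2646960}{54329}$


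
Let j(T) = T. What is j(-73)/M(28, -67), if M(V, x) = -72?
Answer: 73/72 ≈ 1.0139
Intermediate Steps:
j(-73)/M(28, -67) = -73/(-72) = -73*(-1/72) = 73/72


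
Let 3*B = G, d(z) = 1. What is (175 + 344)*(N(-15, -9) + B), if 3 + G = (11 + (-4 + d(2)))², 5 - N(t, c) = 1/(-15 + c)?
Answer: 105357/8 ≈ 13170.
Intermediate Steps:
N(t, c) = 5 - 1/(-15 + c)
G = 61 (G = -3 + (11 + (-4 + 1))² = -3 + (11 - 3)² = -3 + 8² = -3 + 64 = 61)
B = 61/3 (B = (⅓)*61 = 61/3 ≈ 20.333)
(175 + 344)*(N(-15, -9) + B) = (175 + 344)*((-76 + 5*(-9))/(-15 - 9) + 61/3) = 519*((-76 - 45)/(-24) + 61/3) = 519*(-1/24*(-121) + 61/3) = 519*(121/24 + 61/3) = 519*(203/8) = 105357/8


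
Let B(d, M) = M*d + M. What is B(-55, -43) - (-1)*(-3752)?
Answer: -1430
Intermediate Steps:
B(d, M) = M + M*d
B(-55, -43) - (-1)*(-3752) = -43*(1 - 55) - (-1)*(-3752) = -43*(-54) - 1*3752 = 2322 - 3752 = -1430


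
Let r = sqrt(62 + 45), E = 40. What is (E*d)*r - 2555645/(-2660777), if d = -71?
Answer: 2555645/2660777 - 2840*sqrt(107) ≈ -29376.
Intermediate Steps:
r = sqrt(107) ≈ 10.344
(E*d)*r - 2555645/(-2660777) = (40*(-71))*sqrt(107) - 2555645/(-2660777) = -2840*sqrt(107) - 2555645*(-1/2660777) = -2840*sqrt(107) + 2555645/2660777 = 2555645/2660777 - 2840*sqrt(107)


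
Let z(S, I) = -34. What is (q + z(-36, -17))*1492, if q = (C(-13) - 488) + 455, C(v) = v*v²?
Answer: -3377888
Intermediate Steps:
C(v) = v³
q = -2230 (q = ((-13)³ - 488) + 455 = (-2197 - 488) + 455 = -2685 + 455 = -2230)
(q + z(-36, -17))*1492 = (-2230 - 34)*1492 = -2264*1492 = -3377888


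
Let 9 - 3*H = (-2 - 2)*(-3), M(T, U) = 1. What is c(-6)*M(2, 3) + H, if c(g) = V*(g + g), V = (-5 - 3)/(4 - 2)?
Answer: 47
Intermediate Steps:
V = -4 (V = -8/2 = -8*½ = -4)
c(g) = -8*g (c(g) = -4*(g + g) = -8*g)
H = -1 (H = 3 - (-2 - 2)*(-3)/3 = 3 - (-4)*(-3)/3 = 3 - ⅓*12 = 3 - 4 = -1)
c(-6)*M(2, 3) + H = -8*(-6)*1 - 1 = 48*1 - 1 = 48 - 1 = 47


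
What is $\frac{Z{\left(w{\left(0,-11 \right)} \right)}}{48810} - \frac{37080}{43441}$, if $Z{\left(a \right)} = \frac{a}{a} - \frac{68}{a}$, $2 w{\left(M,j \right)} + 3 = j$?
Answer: $- \frac{844391035}{989499098} \approx -0.85335$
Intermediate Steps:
$w{\left(M,j \right)} = - \frac{3}{2} + \frac{j}{2}$
$Z{\left(a \right)} = 1 - \frac{68}{a}$
$\frac{Z{\left(w{\left(0,-11 \right)} \right)}}{48810} - \frac{37080}{43441} = \frac{\frac{1}{- \frac{3}{2} + \frac{1}{2} \left(-11\right)} \left(-68 + \left(- \frac{3}{2} + \frac{1}{2} \left(-11\right)\right)\right)}{48810} - \frac{37080}{43441} = \frac{-68 - 7}{- \frac{3}{2} - \frac{11}{2}} \cdot \frac{1}{48810} - \frac{37080}{43441} = \frac{-68 - 7}{-7} \cdot \frac{1}{48810} - \frac{37080}{43441} = \left(- \frac{1}{7}\right) \left(-75\right) \frac{1}{48810} - \frac{37080}{43441} = \frac{75}{7} \cdot \frac{1}{48810} - \frac{37080}{43441} = \frac{5}{22778} - \frac{37080}{43441} = - \frac{844391035}{989499098}$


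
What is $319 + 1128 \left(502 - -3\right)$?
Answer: $569959$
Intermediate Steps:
$319 + 1128 \left(502 - -3\right) = 319 + 1128 \left(502 + 3\right) = 319 + 1128 \cdot 505 = 319 + 569640 = 569959$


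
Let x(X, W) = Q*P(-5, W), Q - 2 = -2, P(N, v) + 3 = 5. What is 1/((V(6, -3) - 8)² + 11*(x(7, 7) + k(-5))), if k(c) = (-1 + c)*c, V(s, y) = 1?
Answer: 1/379 ≈ 0.0026385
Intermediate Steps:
k(c) = c*(-1 + c)
P(N, v) = 2 (P(N, v) = -3 + 5 = 2)
Q = 0 (Q = 2 - 2 = 0)
x(X, W) = 0 (x(X, W) = 0*2 = 0)
1/((V(6, -3) - 8)² + 11*(x(7, 7) + k(-5))) = 1/((1 - 8)² + 11*(0 - 5*(-1 - 5))) = 1/((-7)² + 11*(0 - 5*(-6))) = 1/(49 + 11*(0 + 30)) = 1/(49 + 11*30) = 1/(49 + 330) = 1/379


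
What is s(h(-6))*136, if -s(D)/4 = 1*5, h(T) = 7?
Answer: -2720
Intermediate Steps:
s(D) = -20 (s(D) = -4*5 = -20)
s(h(-6))*136 = -20*136 = -2720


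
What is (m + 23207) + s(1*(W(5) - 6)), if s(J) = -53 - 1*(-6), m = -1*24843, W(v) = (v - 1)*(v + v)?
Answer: -1683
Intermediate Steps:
W(v) = 2*v*(-1 + v) (W(v) = (-1 + v)*(2*v) = 2*v*(-1 + v))
m = -24843
s(J) = -47 (s(J) = -53 + 6 = -47)
(m + 23207) + s(1*(W(5) - 6)) = (-24843 + 23207) - 47 = -1636 - 47 = -1683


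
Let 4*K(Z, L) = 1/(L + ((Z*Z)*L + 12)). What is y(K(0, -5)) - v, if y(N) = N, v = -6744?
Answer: 188833/28 ≈ 6744.0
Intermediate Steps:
K(Z, L) = 1/(4*(12 + L + L*Z²)) (K(Z, L) = 1/(4*(L + ((Z*Z)*L + 12))) = 1/(4*(L + (Z²*L + 12))) = 1/(4*(L + (L*Z² + 12))) = 1/(4*(L + (12 + L*Z²))) = 1/(4*(12 + L + L*Z²)))
y(K(0, -5)) - v = 1/(4*(12 - 5 - 5*0²)) - 1*(-6744) = 1/(4*(12 - 5 - 5*0)) + 6744 = 1/(4*(12 - 5 + 0)) + 6744 = (¼)/7 + 6744 = (¼)*(⅐) + 6744 = 1/28 + 6744 = 188833/28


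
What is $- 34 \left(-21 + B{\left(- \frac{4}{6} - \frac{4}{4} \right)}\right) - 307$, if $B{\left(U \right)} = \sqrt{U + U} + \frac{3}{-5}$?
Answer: $\frac{2137}{5} - \frac{34 i \sqrt{30}}{3} \approx 427.4 - 62.075 i$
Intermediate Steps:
$B{\left(U \right)} = - \frac{3}{5} + \sqrt{2} \sqrt{U}$ ($B{\left(U \right)} = \sqrt{2 U} + 3 \left(- \frac{1}{5}\right) = \sqrt{2} \sqrt{U} - \frac{3}{5} = - \frac{3}{5} + \sqrt{2} \sqrt{U}$)
$- 34 \left(-21 + B{\left(- \frac{4}{6} - \frac{4}{4} \right)}\right) - 307 = - 34 \left(-21 - \left(\frac{3}{5} - \sqrt{2} \sqrt{- \frac{4}{6} - \frac{4}{4}}\right)\right) - 307 = - 34 \left(-21 - \left(\frac{3}{5} - \sqrt{2} \sqrt{\left(-4\right) \frac{1}{6} - 1}\right)\right) - 307 = - 34 \left(-21 - \left(\frac{3}{5} - \sqrt{2} \sqrt{- \frac{2}{3} - 1}\right)\right) - 307 = - 34 \left(-21 - \left(\frac{3}{5} - \sqrt{2} \sqrt{- \frac{5}{3}}\right)\right) - 307 = - 34 \left(-21 - \left(\frac{3}{5} - \sqrt{2} \frac{i \sqrt{15}}{3}\right)\right) - 307 = - 34 \left(-21 - \left(\frac{3}{5} - \frac{i \sqrt{30}}{3}\right)\right) - 307 = - 34 \left(- \frac{108}{5} + \frac{i \sqrt{30}}{3}\right) - 307 = \left(\frac{3672}{5} - \frac{34 i \sqrt{30}}{3}\right) - 307 = \frac{2137}{5} - \frac{34 i \sqrt{30}}{3}$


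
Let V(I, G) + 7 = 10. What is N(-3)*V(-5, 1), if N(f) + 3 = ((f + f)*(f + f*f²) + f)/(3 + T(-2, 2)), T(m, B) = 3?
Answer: 159/2 ≈ 79.500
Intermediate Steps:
V(I, G) = 3 (V(I, G) = -7 + 10 = 3)
N(f) = -3 + f/6 + f*(f + f³)/3 (N(f) = -3 + ((f + f)*(f + f*f²) + f)/(3 + 3) = -3 + ((2*f)*(f + f³) + f)/6 = -3 + (2*f*(f + f³) + f)*(⅙) = -3 + (f + 2*f*(f + f³))*(⅙) = -3 + (f/6 + f*(f + f³)/3) = -3 + f/6 + f*(f + f³)/3)
N(-3)*V(-5, 1) = (-3 + (⅓)*(-3)² + (⅓)*(-3)⁴ + (⅙)*(-3))*3 = (-3 + (⅓)*9 + (⅓)*81 - ½)*3 = (-3 + 3 + 27 - ½)*3 = (53/2)*3 = 159/2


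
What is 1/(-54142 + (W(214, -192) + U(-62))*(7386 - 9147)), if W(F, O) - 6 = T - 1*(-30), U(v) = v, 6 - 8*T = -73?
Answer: -8/205967 ≈ -3.8841e-5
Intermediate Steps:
T = 79/8 (T = 3/4 - 1/8*(-73) = 3/4 + 73/8 = 79/8 ≈ 9.8750)
W(F, O) = 367/8 (W(F, O) = 6 + (79/8 - 1*(-30)) = 6 + (79/8 + 30) = 6 + 319/8 = 367/8)
1/(-54142 + (W(214, -192) + U(-62))*(7386 - 9147)) = 1/(-54142 + (367/8 - 62)*(7386 - 9147)) = 1/(-54142 - 129/8*(-1761)) = 1/(-54142 + 227169/8) = 1/(-205967/8) = -8/205967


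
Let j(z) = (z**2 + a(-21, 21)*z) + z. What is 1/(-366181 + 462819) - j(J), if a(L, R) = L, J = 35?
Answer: -50734949/96638 ≈ -525.00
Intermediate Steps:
j(z) = z**2 - 20*z (j(z) = (z**2 - 21*z) + z = z**2 - 20*z)
1/(-366181 + 462819) - j(J) = 1/(-366181 + 462819) - 35*(-20 + 35) = 1/96638 - 35*15 = 1/96638 - 1*525 = 1/96638 - 525 = -50734949/96638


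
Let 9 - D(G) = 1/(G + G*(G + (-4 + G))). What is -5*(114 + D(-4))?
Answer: -27055/44 ≈ -614.89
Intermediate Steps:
D(G) = 9 - 1/(G + G*(-4 + 2*G)) (D(G) = 9 - 1/(G + G*(G + (-4 + G))) = 9 - 1/(G + G*(-4 + 2*G)))
-5*(114 + D(-4)) = -5*(114 + (-1 - 27*(-4) + 18*(-4)**2)/((-4)*(-3 + 2*(-4)))) = -5*(114 - (-1 + 108 + 18*16)/(4*(-3 - 8))) = -5*(114 - 1/4*(-1 + 108 + 288)/(-11)) = -5*(114 - 1/4*(-1/11)*395) = -5*(114 + 395/44) = -5*5411/44 = -27055/44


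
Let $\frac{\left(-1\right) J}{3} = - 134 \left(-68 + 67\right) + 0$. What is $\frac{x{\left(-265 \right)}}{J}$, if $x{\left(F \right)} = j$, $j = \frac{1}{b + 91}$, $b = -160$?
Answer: $\frac{1}{27738} \approx 3.6052 \cdot 10^{-5}$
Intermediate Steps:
$j = - \frac{1}{69}$ ($j = \frac{1}{-160 + 91} = \frac{1}{-69} = - \frac{1}{69} \approx -0.014493$)
$J = -402$ ($J = - 3 \left(- 134 \left(-68 + 67\right) + 0\right) = - 3 \left(\left(-134\right) \left(-1\right) + 0\right) = - 3 \left(134 + 0\right) = \left(-3\right) 134 = -402$)
$x{\left(F \right)} = - \frac{1}{69}$
$\frac{x{\left(-265 \right)}}{J} = - \frac{1}{69 \left(-402\right)} = \left(- \frac{1}{69}\right) \left(- \frac{1}{402}\right) = \frac{1}{27738}$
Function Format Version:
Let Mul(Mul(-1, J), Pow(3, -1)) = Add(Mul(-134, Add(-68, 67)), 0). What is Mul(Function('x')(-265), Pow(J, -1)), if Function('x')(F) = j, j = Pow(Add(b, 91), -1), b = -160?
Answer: Rational(1, 27738) ≈ 3.6052e-5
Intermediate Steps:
j = Rational(-1, 69) (j = Pow(Add(-160, 91), -1) = Pow(-69, -1) = Rational(-1, 69) ≈ -0.014493)
J = -402 (J = Mul(-3, Add(Mul(-134, Add(-68, 67)), 0)) = Mul(-3, Add(Mul(-134, -1), 0)) = Mul(-3, Add(134, 0)) = Mul(-3, 134) = -402)
Function('x')(F) = Rational(-1, 69)
Mul(Function('x')(-265), Pow(J, -1)) = Mul(Rational(-1, 69), Pow(-402, -1)) = Mul(Rational(-1, 69), Rational(-1, 402)) = Rational(1, 27738)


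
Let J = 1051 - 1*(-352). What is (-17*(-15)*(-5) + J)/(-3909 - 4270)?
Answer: -128/8179 ≈ -0.015650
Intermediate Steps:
J = 1403 (J = 1051 + 352 = 1403)
(-17*(-15)*(-5) + J)/(-3909 - 4270) = (-17*(-15)*(-5) + 1403)/(-3909 - 4270) = (255*(-5) + 1403)/(-8179) = (-1275 + 1403)*(-1/8179) = 128*(-1/8179) = -128/8179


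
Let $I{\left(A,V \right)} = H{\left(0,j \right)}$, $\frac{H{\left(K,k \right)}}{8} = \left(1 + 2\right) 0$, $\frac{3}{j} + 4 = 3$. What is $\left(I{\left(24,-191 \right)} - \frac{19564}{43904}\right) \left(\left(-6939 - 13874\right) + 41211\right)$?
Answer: $- \frac{7126187}{784} \approx -9089.5$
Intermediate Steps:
$j = -3$ ($j = \frac{3}{-4 + 3} = \frac{3}{-1} = 3 \left(-1\right) = -3$)
$H{\left(K,k \right)} = 0$ ($H{\left(K,k \right)} = 8 \left(1 + 2\right) 0 = 8 \cdot 3 \cdot 0 = 8 \cdot 0 = 0$)
$I{\left(A,V \right)} = 0$
$\left(I{\left(24,-191 \right)} - \frac{19564}{43904}\right) \left(\left(-6939 - 13874\right) + 41211\right) = \left(0 - \frac{19564}{43904}\right) \left(\left(-6939 - 13874\right) + 41211\right) = \left(0 - \frac{4891}{10976}\right) \left(-20813 + 41211\right) = \left(0 - \frac{4891}{10976}\right) 20398 = \left(- \frac{4891}{10976}\right) 20398 = - \frac{7126187}{784}$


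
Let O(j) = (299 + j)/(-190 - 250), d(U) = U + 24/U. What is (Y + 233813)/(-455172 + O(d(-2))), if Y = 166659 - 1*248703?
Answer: -13355672/40055193 ≈ -0.33343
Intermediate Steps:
Y = -82044 (Y = 166659 - 248703 = -82044)
O(j) = -299/440 - j/440 (O(j) = (299 + j)/(-440) = (299 + j)*(-1/440) = -299/440 - j/440)
(Y + 233813)/(-455172 + O(d(-2))) = (-82044 + 233813)/(-455172 + (-299/440 - (-2 + 24/(-2))/440)) = 151769/(-455172 + (-299/440 - (-2 + 24*(-½))/440)) = 151769/(-455172 + (-299/440 - (-2 - 12)/440)) = 151769/(-455172 + (-299/440 - 1/440*(-14))) = 151769/(-455172 + (-299/440 + 7/220)) = 151769/(-455172 - 57/88) = 151769/(-40055193/88) = 151769*(-88/40055193) = -13355672/40055193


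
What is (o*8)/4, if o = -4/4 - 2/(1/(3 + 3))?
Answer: -26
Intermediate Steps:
o = -13 (o = -4*¼ - 2/(1/6) = -1 - 2/⅙ = -1 - 2*6 = -1 - 12 = -13)
(o*8)/4 = -13*8/4 = -104*¼ = -26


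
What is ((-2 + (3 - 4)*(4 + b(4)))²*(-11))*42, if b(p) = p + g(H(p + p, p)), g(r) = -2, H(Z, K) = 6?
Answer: -29568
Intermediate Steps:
b(p) = -2 + p (b(p) = p - 2 = -2 + p)
((-2 + (3 - 4)*(4 + b(4)))²*(-11))*42 = ((-2 + (3 - 4)*(4 + (-2 + 4)))²*(-11))*42 = ((-2 - (4 + 2))²*(-11))*42 = ((-2 - 1*6)²*(-11))*42 = ((-2 - 6)²*(-11))*42 = ((-8)²*(-11))*42 = (64*(-11))*42 = -704*42 = -29568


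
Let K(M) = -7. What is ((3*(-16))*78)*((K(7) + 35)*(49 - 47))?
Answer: -209664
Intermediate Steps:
((3*(-16))*78)*((K(7) + 35)*(49 - 47)) = ((3*(-16))*78)*((-7 + 35)*(49 - 47)) = (-48*78)*(28*2) = -3744*56 = -209664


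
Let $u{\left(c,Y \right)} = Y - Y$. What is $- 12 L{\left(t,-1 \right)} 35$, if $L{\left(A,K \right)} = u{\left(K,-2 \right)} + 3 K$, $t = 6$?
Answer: $1260$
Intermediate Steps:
$u{\left(c,Y \right)} = 0$
$L{\left(A,K \right)} = 3 K$ ($L{\left(A,K \right)} = 0 + 3 K = 3 K$)
$- 12 L{\left(t,-1 \right)} 35 = - 12 \cdot 3 \left(-1\right) 35 = \left(-12\right) \left(-3\right) 35 = 36 \cdot 35 = 1260$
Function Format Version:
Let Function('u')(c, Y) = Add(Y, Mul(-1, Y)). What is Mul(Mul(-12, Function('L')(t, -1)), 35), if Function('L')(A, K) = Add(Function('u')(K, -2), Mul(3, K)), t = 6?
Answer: 1260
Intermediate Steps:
Function('u')(c, Y) = 0
Function('L')(A, K) = Mul(3, K) (Function('L')(A, K) = Add(0, Mul(3, K)) = Mul(3, K))
Mul(Mul(-12, Function('L')(t, -1)), 35) = Mul(Mul(-12, Mul(3, -1)), 35) = Mul(Mul(-12, -3), 35) = Mul(36, 35) = 1260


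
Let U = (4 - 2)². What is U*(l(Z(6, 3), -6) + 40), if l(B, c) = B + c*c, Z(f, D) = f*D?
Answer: 376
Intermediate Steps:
Z(f, D) = D*f
l(B, c) = B + c²
U = 4 (U = 2² = 4)
U*(l(Z(6, 3), -6) + 40) = 4*((3*6 + (-6)²) + 40) = 4*((18 + 36) + 40) = 4*(54 + 40) = 4*94 = 376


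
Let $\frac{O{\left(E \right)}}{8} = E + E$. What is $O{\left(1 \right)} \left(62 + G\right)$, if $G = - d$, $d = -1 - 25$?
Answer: $1408$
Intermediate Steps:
$O{\left(E \right)} = 16 E$ ($O{\left(E \right)} = 8 \left(E + E\right) = 8 \cdot 2 E = 16 E$)
$d = -26$
$G = 26$ ($G = \left(-1\right) \left(-26\right) = 26$)
$O{\left(1 \right)} \left(62 + G\right) = 16 \cdot 1 \left(62 + 26\right) = 16 \cdot 88 = 1408$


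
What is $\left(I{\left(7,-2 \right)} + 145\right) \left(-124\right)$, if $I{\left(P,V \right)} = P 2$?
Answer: $-19716$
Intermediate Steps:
$I{\left(P,V \right)} = 2 P$
$\left(I{\left(7,-2 \right)} + 145\right) \left(-124\right) = \left(2 \cdot 7 + 145\right) \left(-124\right) = \left(14 + 145\right) \left(-124\right) = 159 \left(-124\right) = -19716$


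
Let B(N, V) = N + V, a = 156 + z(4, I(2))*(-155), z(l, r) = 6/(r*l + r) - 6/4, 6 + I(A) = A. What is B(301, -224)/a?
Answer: 77/435 ≈ 0.17701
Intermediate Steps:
I(A) = -6 + A
z(l, r) = -3/2 + 6/(r + l*r) (z(l, r) = 6/(l*r + r) - 6*1/4 = 6/(r + l*r) - 3/2 = -3/2 + 6/(r + l*r))
a = 435 (a = 156 + (3*(4 - (-6 + 2) - 1*4*(-6 + 2))/(2*(-6 + 2)*(1 + 4)))*(-155) = 156 + ((3/2)*(4 - 1*(-4) - 1*4*(-4))/(-4*5))*(-155) = 156 + ((3/2)*(-1/4)*(1/5)*(4 + 4 + 16))*(-155) = 156 + ((3/2)*(-1/4)*(1/5)*24)*(-155) = 156 - 9/5*(-155) = 156 + 279 = 435)
B(301, -224)/a = (301 - 224)/435 = 77*(1/435) = 77/435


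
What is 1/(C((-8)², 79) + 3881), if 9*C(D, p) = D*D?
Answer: 9/39025 ≈ 0.00023062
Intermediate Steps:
C(D, p) = D²/9 (C(D, p) = (D*D)/9 = D²/9)
1/(C((-8)², 79) + 3881) = 1/(((-8)²)²/9 + 3881) = 1/((⅑)*64² + 3881) = 1/((⅑)*4096 + 3881) = 1/(4096/9 + 3881) = 1/(39025/9) = 9/39025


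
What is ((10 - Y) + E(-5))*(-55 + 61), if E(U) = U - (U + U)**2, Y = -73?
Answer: -132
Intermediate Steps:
E(U) = U - 4*U**2 (E(U) = U - (2*U)**2 = U - 4*U**2)
((10 - Y) + E(-5))*(-55 + 61) = ((10 - 1*(-73)) - 5*(1 - 4*(-5)))*(-55 + 61) = ((10 + 73) - 5*(1 + 20))*6 = (83 - 5*21)*6 = (83 - 105)*6 = -22*6 = -132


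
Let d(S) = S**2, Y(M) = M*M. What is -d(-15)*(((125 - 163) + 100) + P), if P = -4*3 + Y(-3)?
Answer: -13275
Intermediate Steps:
Y(M) = M**2
P = -3 (P = -4*3 + (-3)**2 = -12 + 9 = -3)
-d(-15)*(((125 - 163) + 100) + P) = -(-15)**2*(((125 - 163) + 100) - 3) = -225*((-38 + 100) - 3) = -225*(62 - 3) = -225*59 = -1*13275 = -13275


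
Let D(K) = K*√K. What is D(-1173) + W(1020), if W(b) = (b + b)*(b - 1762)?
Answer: -1513680 - 1173*I*√1173 ≈ -1.5137e+6 - 40174.0*I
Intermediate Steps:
D(K) = K^(3/2)
W(b) = 2*b*(-1762 + b) (W(b) = (2*b)*(-1762 + b) = 2*b*(-1762 + b))
D(-1173) + W(1020) = (-1173)^(3/2) + 2*1020*(-1762 + 1020) = -1173*I*√1173 + 2*1020*(-742) = -1173*I*√1173 - 1513680 = -1513680 - 1173*I*√1173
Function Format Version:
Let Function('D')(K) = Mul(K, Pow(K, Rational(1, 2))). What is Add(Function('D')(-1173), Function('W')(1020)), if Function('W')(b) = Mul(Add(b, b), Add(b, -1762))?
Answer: Add(-1513680, Mul(-1173, I, Pow(1173, Rational(1, 2)))) ≈ Add(-1.5137e+6, Mul(-40174., I))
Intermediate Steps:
Function('D')(K) = Pow(K, Rational(3, 2))
Function('W')(b) = Mul(2, b, Add(-1762, b)) (Function('W')(b) = Mul(Mul(2, b), Add(-1762, b)) = Mul(2, b, Add(-1762, b)))
Add(Function('D')(-1173), Function('W')(1020)) = Add(Pow(-1173, Rational(3, 2)), Mul(2, 1020, Add(-1762, 1020))) = Add(Mul(-1173, I, Pow(1173, Rational(1, 2))), Mul(2, 1020, -742)) = Add(Mul(-1173, I, Pow(1173, Rational(1, 2))), -1513680) = Add(-1513680, Mul(-1173, I, Pow(1173, Rational(1, 2))))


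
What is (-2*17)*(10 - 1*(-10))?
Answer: -680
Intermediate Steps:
(-2*17)*(10 - 1*(-10)) = -34*(10 + 10) = -34*20 = -680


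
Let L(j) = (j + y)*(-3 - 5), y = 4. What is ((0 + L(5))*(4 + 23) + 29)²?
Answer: 3667225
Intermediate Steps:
L(j) = -32 - 8*j (L(j) = (j + 4)*(-3 - 5) = (4 + j)*(-8) = -32 - 8*j)
((0 + L(5))*(4 + 23) + 29)² = ((0 + (-32 - 8*5))*(4 + 23) + 29)² = ((0 + (-32 - 40))*27 + 29)² = ((0 - 72)*27 + 29)² = (-72*27 + 29)² = (-1944 + 29)² = (-1915)² = 3667225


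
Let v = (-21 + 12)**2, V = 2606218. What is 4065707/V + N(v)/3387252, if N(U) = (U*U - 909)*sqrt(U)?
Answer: 1158678938699/735659761078 ≈ 1.5750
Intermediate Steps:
v = 81 (v = (-9)**2 = 81)
N(U) = sqrt(U)*(-909 + U**2) (N(U) = (U**2 - 909)*sqrt(U) = (-909 + U**2)*sqrt(U) = sqrt(U)*(-909 + U**2))
4065707/V + N(v)/3387252 = 4065707/2606218 + (sqrt(81)*(-909 + 81**2))/3387252 = 4065707*(1/2606218) + (9*(-909 + 6561))*(1/3387252) = 4065707/2606218 + (9*5652)*(1/3387252) = 4065707/2606218 + 50868*(1/3387252) = 4065707/2606218 + 4239/282271 = 1158678938699/735659761078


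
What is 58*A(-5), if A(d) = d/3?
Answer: -290/3 ≈ -96.667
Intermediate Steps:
A(d) = d/3 (A(d) = d*(⅓) = d/3)
58*A(-5) = 58*((⅓)*(-5)) = 58*(-5/3) = -290/3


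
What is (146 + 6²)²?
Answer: 33124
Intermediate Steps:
(146 + 6²)² = (146 + 36)² = 182² = 33124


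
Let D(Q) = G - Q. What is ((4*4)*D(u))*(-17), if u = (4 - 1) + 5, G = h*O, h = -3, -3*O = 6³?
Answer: -56576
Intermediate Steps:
O = -72 (O = -⅓*6³ = -⅓*216 = -72)
G = 216 (G = -3*(-72) = 216)
u = 8 (u = 3 + 5 = 8)
D(Q) = 216 - Q
((4*4)*D(u))*(-17) = ((4*4)*(216 - 1*8))*(-17) = (16*(216 - 8))*(-17) = (16*208)*(-17) = 3328*(-17) = -56576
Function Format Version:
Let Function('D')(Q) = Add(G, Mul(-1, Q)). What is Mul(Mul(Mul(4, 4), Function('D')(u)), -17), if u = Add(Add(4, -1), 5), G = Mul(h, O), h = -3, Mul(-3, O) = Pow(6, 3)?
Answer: -56576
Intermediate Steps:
O = -72 (O = Mul(Rational(-1, 3), Pow(6, 3)) = Mul(Rational(-1, 3), 216) = -72)
G = 216 (G = Mul(-3, -72) = 216)
u = 8 (u = Add(3, 5) = 8)
Function('D')(Q) = Add(216, Mul(-1, Q))
Mul(Mul(Mul(4, 4), Function('D')(u)), -17) = Mul(Mul(Mul(4, 4), Add(216, Mul(-1, 8))), -17) = Mul(Mul(16, Add(216, -8)), -17) = Mul(Mul(16, 208), -17) = Mul(3328, -17) = -56576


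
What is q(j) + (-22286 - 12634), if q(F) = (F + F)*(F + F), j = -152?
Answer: 57496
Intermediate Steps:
q(F) = 4*F² (q(F) = (2*F)*(2*F) = 4*F²)
q(j) + (-22286 - 12634) = 4*(-152)² + (-22286 - 12634) = 4*23104 - 34920 = 92416 - 34920 = 57496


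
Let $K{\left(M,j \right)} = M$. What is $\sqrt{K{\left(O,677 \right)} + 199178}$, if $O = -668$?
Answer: $\sqrt{198510} \approx 445.54$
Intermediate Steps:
$\sqrt{K{\left(O,677 \right)} + 199178} = \sqrt{-668 + 199178} = \sqrt{198510}$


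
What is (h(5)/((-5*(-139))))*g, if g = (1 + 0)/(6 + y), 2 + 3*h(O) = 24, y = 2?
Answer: 11/8340 ≈ 0.0013189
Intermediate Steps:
h(O) = 22/3 (h(O) = -2/3 + (1/3)*24 = -2/3 + 8 = 22/3)
g = 1/8 (g = (1 + 0)/(6 + 2) = 1/8 ≈ 0.12500)
(h(5)/((-5*(-139))))*g = (22/(3*((-5*(-139)))))*(1/8) = ((22/3)/695)*(1/8) = ((22/3)*(1/695))*(1/8) = (22/2085)*(1/8) = 11/8340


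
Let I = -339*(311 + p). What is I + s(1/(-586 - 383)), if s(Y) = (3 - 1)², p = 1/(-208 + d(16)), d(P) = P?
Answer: -6747087/64 ≈ -1.0542e+5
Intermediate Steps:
p = -1/192 (p = 1/(-208 + 16) = 1/(-192) = -1/192 ≈ -0.0052083)
s(Y) = 4 (s(Y) = 2² = 4)
I = -6747343/64 (I = -339*(311 - 1/192) = -339*59711/192 = -6747343/64 ≈ -1.0543e+5)
I + s(1/(-586 - 383)) = -6747343/64 + 4 = -6747087/64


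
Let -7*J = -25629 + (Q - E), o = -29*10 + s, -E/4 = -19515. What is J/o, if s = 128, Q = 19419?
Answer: -14045/189 ≈ -74.312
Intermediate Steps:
E = 78060 (E = -4*(-19515) = 78060)
o = -162 (o = -29*10 + 128 = -290 + 128 = -162)
J = 84270/7 (J = -(-25629 + (19419 - 1*78060))/7 = -(-25629 + (19419 - 78060))/7 = -(-25629 - 58641)/7 = -⅐*(-84270) = 84270/7 ≈ 12039.)
J/o = (84270/7)/(-162) = (84270/7)*(-1/162) = -14045/189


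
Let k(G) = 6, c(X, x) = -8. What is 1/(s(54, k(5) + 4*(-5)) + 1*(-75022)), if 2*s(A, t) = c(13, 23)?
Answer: -1/75026 ≈ -1.3329e-5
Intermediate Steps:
s(A, t) = -4 (s(A, t) = (1/2)*(-8) = -4)
1/(s(54, k(5) + 4*(-5)) + 1*(-75022)) = 1/(-4 + 1*(-75022)) = 1/(-4 - 75022) = 1/(-75026) = -1/75026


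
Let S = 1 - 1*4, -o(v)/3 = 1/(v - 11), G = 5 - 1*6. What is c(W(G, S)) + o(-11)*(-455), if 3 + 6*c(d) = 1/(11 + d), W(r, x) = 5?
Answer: -66037/1056 ≈ -62.535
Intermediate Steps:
G = -1 (G = 5 - 6 = -1)
o(v) = -3/(-11 + v) (o(v) = -3/(v - 11) = -3/(-11 + v))
S = -3 (S = 1 - 4 = -3)
c(d) = -1/2 + 1/(6*(11 + d))
c(W(G, S)) + o(-11)*(-455) = (-32 - 3*5)/(6*(11 + 5)) - 3/(-11 - 11)*(-455) = (1/6)*(-32 - 15)/16 - 3/(-22)*(-455) = (1/6)*(1/16)*(-47) - 3*(-1/22)*(-455) = -47/96 + (3/22)*(-455) = -47/96 - 1365/22 = -66037/1056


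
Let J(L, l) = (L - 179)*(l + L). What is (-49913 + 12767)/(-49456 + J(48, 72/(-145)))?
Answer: 2693085/4036724 ≈ 0.66715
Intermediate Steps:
J(L, l) = (-179 + L)*(L + l)
(-49913 + 12767)/(-49456 + J(48, 72/(-145))) = (-49913 + 12767)/(-49456 + (48**2 - 179*48 - 12888/(-145) + 48*(72/(-145)))) = -37146/(-49456 + (2304 - 8592 - 12888*(-1)/145 + 48*(72*(-1/145)))) = -37146/(-49456 + (2304 - 8592 - 179*(-72/145) + 48*(-72/145))) = -37146/(-49456 + (2304 - 8592 + 12888/145 - 3456/145)) = -37146/(-49456 - 902328/145) = -37146/(-8073448/145) = -37146*(-145/8073448) = 2693085/4036724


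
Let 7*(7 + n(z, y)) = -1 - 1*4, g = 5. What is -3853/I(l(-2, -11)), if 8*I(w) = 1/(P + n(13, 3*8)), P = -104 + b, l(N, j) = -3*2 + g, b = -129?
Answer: 51938440/7 ≈ 7.4198e+6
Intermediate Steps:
n(z, y) = -54/7 (n(z, y) = -7 + (-1 - 1*4)/7 = -7 + (-1 - 4)/7 = -7 + (⅐)*(-5) = -7 - 5/7 = -54/7)
l(N, j) = -1 (l(N, j) = -3*2 + 5 = -6 + 5 = -1)
P = -233 (P = -104 - 129 = -233)
I(w) = -7/13480 (I(w) = 1/(8*(-233 - 54/7)) = 1/(8*(-1685/7)) = (⅛)*(-7/1685) = -7/13480)
-3853/I(l(-2, -11)) = -3853/(-7/13480) = -3853*(-13480/7) = 51938440/7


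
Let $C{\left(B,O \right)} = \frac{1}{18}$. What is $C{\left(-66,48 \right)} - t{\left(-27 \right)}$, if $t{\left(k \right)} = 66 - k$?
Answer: $- \frac{1673}{18} \approx -92.944$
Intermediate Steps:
$C{\left(B,O \right)} = \frac{1}{18}$
$C{\left(-66,48 \right)} - t{\left(-27 \right)} = \frac{1}{18} - \left(66 - -27\right) = \frac{1}{18} - \left(66 + 27\right) = \frac{1}{18} - 93 = - \frac{1673}{18}$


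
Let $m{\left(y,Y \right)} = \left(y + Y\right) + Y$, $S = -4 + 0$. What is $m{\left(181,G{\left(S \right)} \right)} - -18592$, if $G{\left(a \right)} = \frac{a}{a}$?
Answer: $18775$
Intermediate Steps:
$S = -4$
$G{\left(a \right)} = 1$
$m{\left(y,Y \right)} = y + 2 Y$ ($m{\left(y,Y \right)} = \left(Y + y\right) + Y = y + 2 Y$)
$m{\left(181,G{\left(S \right)} \right)} - -18592 = \left(181 + 2 \cdot 1\right) - -18592 = \left(181 + 2\right) + 18592 = 183 + 18592 = 18775$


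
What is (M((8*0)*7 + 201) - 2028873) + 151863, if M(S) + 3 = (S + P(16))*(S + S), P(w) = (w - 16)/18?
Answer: -1796211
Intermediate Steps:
P(w) = -8/9 + w/18 (P(w) = (-16 + w)*(1/18) = -8/9 + w/18)
M(S) = -3 + 2*S**2 (M(S) = -3 + (S + (-8/9 + (1/18)*16))*(S + S) = -3 + (S + (-8/9 + 8/9))*(2*S) = -3 + (S + 0)*(2*S) = -3 + S*(2*S) = -3 + 2*S**2)
(M((8*0)*7 + 201) - 2028873) + 151863 = ((-3 + 2*((8*0)*7 + 201)**2) - 2028873) + 151863 = ((-3 + 2*(0*7 + 201)**2) - 2028873) + 151863 = ((-3 + 2*(0 + 201)**2) - 2028873) + 151863 = ((-3 + 2*201**2) - 2028873) + 151863 = ((-3 + 2*40401) - 2028873) + 151863 = ((-3 + 80802) - 2028873) + 151863 = (80799 - 2028873) + 151863 = -1948074 + 151863 = -1796211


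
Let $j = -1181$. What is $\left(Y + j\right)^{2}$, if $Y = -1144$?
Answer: $5405625$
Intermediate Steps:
$\left(Y + j\right)^{2} = \left(-1144 - 1181\right)^{2} = \left(-2325\right)^{2} = 5405625$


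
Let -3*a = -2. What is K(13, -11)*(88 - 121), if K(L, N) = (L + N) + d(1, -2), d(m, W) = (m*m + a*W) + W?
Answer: 11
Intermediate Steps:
a = ⅔ (a = -⅓*(-2) = ⅔ ≈ 0.66667)
d(m, W) = m² + 5*W/3 (d(m, W) = (m*m + 2*W/3) + W = (m² + 2*W/3) + W = m² + 5*W/3)
K(L, N) = -7/3 + L + N (K(L, N) = (L + N) + (1² + (5/3)*(-2)) = (L + N) + (1 - 10/3) = (L + N) - 7/3 = -7/3 + L + N)
K(13, -11)*(88 - 121) = (-7/3 + 13 - 11)*(88 - 121) = -⅓*(-33) = 11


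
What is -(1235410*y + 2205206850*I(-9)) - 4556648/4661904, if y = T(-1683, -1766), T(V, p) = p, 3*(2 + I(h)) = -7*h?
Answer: -23144719415664001/582738 ≈ -3.9717e+10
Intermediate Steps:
I(h) = -2 - 7*h/3 (I(h) = -2 + (-7*h)/3 = -2 - 7*h/3)
y = -1766
-(1235410*y + 2205206850*I(-9)) - 4556648/4661904 = -1235410/(1/((85*(-2 - 7/3*(-9)))*21 - 1766)) - 4556648/4661904 = -1235410/(1/((85*(-2 + 21))*21 - 1766)) - 4556648*1/4661904 = -1235410/(1/((85*19)*21 - 1766)) - 569581/582738 = -1235410/(1/(1615*21 - 1766)) - 569581/582738 = -1235410/(1/(33915 - 1766)) - 569581/582738 = -1235410/(1/32149) - 569581/582738 = -1235410/1/32149 - 569581/582738 = -1235410*32149 - 569581/582738 = -39717196090 - 569581/582738 = -23144719415664001/582738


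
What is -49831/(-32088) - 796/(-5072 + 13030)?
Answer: 185506525/127678152 ≈ 1.4529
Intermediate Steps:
-49831/(-32088) - 796/(-5072 + 13030) = -49831*(-1/32088) - 796/7958 = 49831/32088 - 796*1/7958 = 49831/32088 - 398/3979 = 185506525/127678152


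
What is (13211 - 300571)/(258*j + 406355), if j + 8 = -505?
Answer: -287360/274001 ≈ -1.0488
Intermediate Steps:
j = -513 (j = -8 - 505 = -513)
(13211 - 300571)/(258*j + 406355) = (13211 - 300571)/(258*(-513) + 406355) = -287360/(-132354 + 406355) = -287360/274001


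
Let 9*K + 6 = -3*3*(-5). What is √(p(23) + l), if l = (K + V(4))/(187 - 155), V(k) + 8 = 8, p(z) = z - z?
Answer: √78/24 ≈ 0.36799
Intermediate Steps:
K = 13/3 (K = -⅔ + (-3*3*(-5))/9 = -⅔ + (-9*(-5))/9 = -⅔ + (⅑)*45 = -⅔ + 5 = 13/3 ≈ 4.3333)
p(z) = 0
V(k) = 0 (V(k) = -8 + 8 = 0)
l = 13/96 (l = (13/3 + 0)/(187 - 155) = (13/3)/32 = (13/3)*(1/32) = 13/96 ≈ 0.13542)
√(p(23) + l) = √(0 + 13/96) = √(13/96) = √78/24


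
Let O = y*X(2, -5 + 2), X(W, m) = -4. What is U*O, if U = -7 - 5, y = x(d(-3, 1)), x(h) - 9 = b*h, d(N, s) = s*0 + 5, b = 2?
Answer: 912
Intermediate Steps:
d(N, s) = 5 (d(N, s) = 0 + 5 = 5)
x(h) = 9 + 2*h
y = 19 (y = 9 + 2*5 = 9 + 10 = 19)
U = -12
O = -76 (O = 19*(-4) = -76)
U*O = -12*(-76) = 912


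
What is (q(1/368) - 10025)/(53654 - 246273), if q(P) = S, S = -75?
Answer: 10100/192619 ≈ 0.052435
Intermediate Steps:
q(P) = -75
(q(1/368) - 10025)/(53654 - 246273) = (-75 - 10025)/(53654 - 246273) = -10100/(-192619) = -10100*(-1/192619) = 10100/192619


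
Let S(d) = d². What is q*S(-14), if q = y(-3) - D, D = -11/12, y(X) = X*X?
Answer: 5831/3 ≈ 1943.7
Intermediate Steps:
y(X) = X²
D = -11/12 (D = -11*1/12 = -11/12 ≈ -0.91667)
q = 119/12 (q = (-3)² - 1*(-11/12) = 9 + 11/12 = 119/12 ≈ 9.9167)
q*S(-14) = (119/12)*(-14)² = (119/12)*196 = 5831/3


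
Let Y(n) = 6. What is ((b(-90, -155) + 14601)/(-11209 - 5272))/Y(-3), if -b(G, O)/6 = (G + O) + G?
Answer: -5537/32962 ≈ -0.16798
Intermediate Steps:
b(G, O) = -12*G - 6*O (b(G, O) = -6*((G + O) + G) = -6*(O + 2*G) = -12*G - 6*O)
((b(-90, -155) + 14601)/(-11209 - 5272))/Y(-3) = (((-12*(-90) - 6*(-155)) + 14601)/(-11209 - 5272))/6 = (((1080 + 930) + 14601)/(-16481))*(⅙) = ((2010 + 14601)*(-1/16481))*(⅙) = (16611*(-1/16481))*(⅙) = -16611/16481*⅙ = -5537/32962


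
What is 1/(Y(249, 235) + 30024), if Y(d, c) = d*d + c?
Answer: 1/92260 ≈ 1.0839e-5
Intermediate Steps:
Y(d, c) = c + d² (Y(d, c) = d² + c = c + d²)
1/(Y(249, 235) + 30024) = 1/((235 + 249²) + 30024) = 1/((235 + 62001) + 30024) = 1/(62236 + 30024) = 1/92260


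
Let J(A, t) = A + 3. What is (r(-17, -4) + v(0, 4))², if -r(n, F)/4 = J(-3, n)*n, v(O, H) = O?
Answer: 0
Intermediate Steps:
J(A, t) = 3 + A
r(n, F) = 0 (r(n, F) = -4*(3 - 3)*n = -0*n = -4*0 = 0)
(r(-17, -4) + v(0, 4))² = (0 + 0)² = 0² = 0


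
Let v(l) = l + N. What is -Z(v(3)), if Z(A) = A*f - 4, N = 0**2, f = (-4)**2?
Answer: -44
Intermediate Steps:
f = 16
N = 0
v(l) = l (v(l) = l + 0 = l)
Z(A) = -4 + 16*A (Z(A) = A*16 - 4 = 16*A - 4 = -4 + 16*A)
-Z(v(3)) = -(-4 + 16*3) = -(-4 + 48) = -1*44 = -44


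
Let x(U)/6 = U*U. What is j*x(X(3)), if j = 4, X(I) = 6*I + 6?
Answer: 13824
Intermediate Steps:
X(I) = 6 + 6*I
x(U) = 6*U² (x(U) = 6*(U*U) = 6*U²)
j*x(X(3)) = 4*(6*(6 + 6*3)²) = 4*(6*(6 + 18)²) = 4*(6*24²) = 4*(6*576) = 4*3456 = 13824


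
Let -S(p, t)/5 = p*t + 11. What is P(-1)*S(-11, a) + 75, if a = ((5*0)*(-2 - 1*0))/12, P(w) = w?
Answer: 130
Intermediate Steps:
a = 0 (a = (0*(-2 + 0))*(1/12) = (0*(-2))*(1/12) = 0*(1/12) = 0)
S(p, t) = -55 - 5*p*t (S(p, t) = -5*(p*t + 11) = -5*(11 + p*t) = -55 - 5*p*t)
P(-1)*S(-11, a) + 75 = -(-55 - 5*(-11)*0) + 75 = -(-55 + 0) + 75 = -1*(-55) + 75 = 55 + 75 = 130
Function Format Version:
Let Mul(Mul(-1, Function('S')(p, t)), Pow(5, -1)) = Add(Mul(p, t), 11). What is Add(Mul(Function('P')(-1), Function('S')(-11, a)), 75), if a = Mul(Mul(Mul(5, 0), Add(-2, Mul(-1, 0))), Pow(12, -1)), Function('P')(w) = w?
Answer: 130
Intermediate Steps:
a = 0 (a = Mul(Mul(0, Add(-2, 0)), Rational(1, 12)) = Mul(Mul(0, -2), Rational(1, 12)) = Mul(0, Rational(1, 12)) = 0)
Function('S')(p, t) = Add(-55, Mul(-5, p, t)) (Function('S')(p, t) = Mul(-5, Add(Mul(p, t), 11)) = Mul(-5, Add(11, Mul(p, t))) = Add(-55, Mul(-5, p, t)))
Add(Mul(Function('P')(-1), Function('S')(-11, a)), 75) = Add(Mul(-1, Add(-55, Mul(-5, -11, 0))), 75) = Add(Mul(-1, Add(-55, 0)), 75) = Add(Mul(-1, -55), 75) = Add(55, 75) = 130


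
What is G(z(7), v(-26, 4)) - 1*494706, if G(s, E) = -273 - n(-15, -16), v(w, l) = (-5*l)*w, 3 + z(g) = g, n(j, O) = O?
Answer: -494963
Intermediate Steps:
z(g) = -3 + g
v(w, l) = -5*l*w
G(s, E) = -257 (G(s, E) = -273 - 1*(-16) = -273 + 16 = -257)
G(z(7), v(-26, 4)) - 1*494706 = -257 - 1*494706 = -257 - 494706 = -494963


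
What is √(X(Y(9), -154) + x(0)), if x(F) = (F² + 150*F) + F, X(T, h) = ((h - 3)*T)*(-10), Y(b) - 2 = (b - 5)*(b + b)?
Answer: 2*√29045 ≈ 340.85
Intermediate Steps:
Y(b) = 2 + 2*b*(-5 + b) (Y(b) = 2 + (b - 5)*(b + b) = 2 + (-5 + b)*(2*b) = 2 + 2*b*(-5 + b))
X(T, h) = -10*T*(-3 + h) (X(T, h) = ((-3 + h)*T)*(-10) = (T*(-3 + h))*(-10) = -10*T*(-3 + h))
x(F) = F² + 151*F
√(X(Y(9), -154) + x(0)) = √(10*(2 - 10*9 + 2*9²)*(3 - 1*(-154)) + 0*(151 + 0)) = √(10*(2 - 90 + 2*81)*(3 + 154) + 0*151) = √(10*(2 - 90 + 162)*157 + 0) = √(10*74*157 + 0) = √(116180 + 0) = √116180 = 2*√29045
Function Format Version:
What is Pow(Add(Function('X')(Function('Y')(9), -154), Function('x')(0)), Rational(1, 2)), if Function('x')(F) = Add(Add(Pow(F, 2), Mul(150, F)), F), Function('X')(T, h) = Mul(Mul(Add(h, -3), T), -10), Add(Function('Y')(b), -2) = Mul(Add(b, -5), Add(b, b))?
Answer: Mul(2, Pow(29045, Rational(1, 2))) ≈ 340.85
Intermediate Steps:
Function('Y')(b) = Add(2, Mul(2, b, Add(-5, b))) (Function('Y')(b) = Add(2, Mul(Add(b, -5), Add(b, b))) = Add(2, Mul(Add(-5, b), Mul(2, b))) = Add(2, Mul(2, b, Add(-5, b))))
Function('X')(T, h) = Mul(-10, T, Add(-3, h)) (Function('X')(T, h) = Mul(Mul(Add(-3, h), T), -10) = Mul(Mul(T, Add(-3, h)), -10) = Mul(-10, T, Add(-3, h)))
Function('x')(F) = Add(Pow(F, 2), Mul(151, F))
Pow(Add(Function('X')(Function('Y')(9), -154), Function('x')(0)), Rational(1, 2)) = Pow(Add(Mul(10, Add(2, Mul(-10, 9), Mul(2, Pow(9, 2))), Add(3, Mul(-1, -154))), Mul(0, Add(151, 0))), Rational(1, 2)) = Pow(Add(Mul(10, Add(2, -90, Mul(2, 81)), Add(3, 154)), Mul(0, 151)), Rational(1, 2)) = Pow(Add(Mul(10, Add(2, -90, 162), 157), 0), Rational(1, 2)) = Pow(Add(Mul(10, 74, 157), 0), Rational(1, 2)) = Pow(Add(116180, 0), Rational(1, 2)) = Pow(116180, Rational(1, 2)) = Mul(2, Pow(29045, Rational(1, 2)))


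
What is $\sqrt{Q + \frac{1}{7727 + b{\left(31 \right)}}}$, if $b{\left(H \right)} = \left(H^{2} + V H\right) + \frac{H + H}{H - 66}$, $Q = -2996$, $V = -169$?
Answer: $\frac{i \sqrt{43613206418509}}{120653} \approx 54.736 i$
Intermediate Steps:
$b{\left(H \right)} = H^{2} - 169 H + \frac{2 H}{-66 + H}$ ($b{\left(H \right)} = \left(H^{2} - 169 H\right) + \frac{H + H}{H - 66} = \left(H^{2} - 169 H\right) + \frac{2 H}{-66 + H} = H^{2} - 169 H + \frac{2 H}{-66 + H}$)
$\sqrt{Q + \frac{1}{7727 + b{\left(31 \right)}}} = \sqrt{-2996 + \frac{1}{7727 + \frac{31 \left(11156 + 31^{2} - 7285\right)}{-66 + 31}}} = \sqrt{-2996 + \frac{1}{7727 + \frac{31 \left(11156 + 961 - 7285\right)}{-35}}} = \sqrt{-2996 + \frac{1}{7727 + 31 \left(- \frac{1}{35}\right) 4832}} = \sqrt{-2996 + \frac{1}{7727 - \frac{149792}{35}}} = \sqrt{-2996 + \frac{1}{\frac{120653}{35}}} = \sqrt{-2996 + \frac{35}{120653}} = \sqrt{- \frac{361476353}{120653}} = \frac{i \sqrt{43613206418509}}{120653}$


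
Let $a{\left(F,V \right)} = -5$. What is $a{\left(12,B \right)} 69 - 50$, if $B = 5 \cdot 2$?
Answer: $-395$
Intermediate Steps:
$B = 10$
$a{\left(12,B \right)} 69 - 50 = \left(-5\right) 69 - 50 = -345 - 50 = -395$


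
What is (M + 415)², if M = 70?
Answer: 235225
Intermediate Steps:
(M + 415)² = (70 + 415)² = 485² = 235225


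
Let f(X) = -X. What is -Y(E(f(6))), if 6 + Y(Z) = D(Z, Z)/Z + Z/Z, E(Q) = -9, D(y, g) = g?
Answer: 4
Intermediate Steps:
Y(Z) = -4 (Y(Z) = -6 + (Z/Z + Z/Z) = -6 + (1 + 1) = -6 + 2 = -4)
-Y(E(f(6))) = -1*(-4) = 4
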